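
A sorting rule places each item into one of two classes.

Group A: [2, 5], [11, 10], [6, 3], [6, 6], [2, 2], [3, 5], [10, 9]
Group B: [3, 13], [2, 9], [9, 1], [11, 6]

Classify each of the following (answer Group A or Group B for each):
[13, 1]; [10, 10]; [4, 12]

Group B, Group A, Group B

The classifier is using: |first − second| ≤ 3.
[13, 1]: Group B (|13−1| = 12).
[10, 10]: Group A (|10−10| = 0).
[4, 12]: Group B (|4−12| = 8).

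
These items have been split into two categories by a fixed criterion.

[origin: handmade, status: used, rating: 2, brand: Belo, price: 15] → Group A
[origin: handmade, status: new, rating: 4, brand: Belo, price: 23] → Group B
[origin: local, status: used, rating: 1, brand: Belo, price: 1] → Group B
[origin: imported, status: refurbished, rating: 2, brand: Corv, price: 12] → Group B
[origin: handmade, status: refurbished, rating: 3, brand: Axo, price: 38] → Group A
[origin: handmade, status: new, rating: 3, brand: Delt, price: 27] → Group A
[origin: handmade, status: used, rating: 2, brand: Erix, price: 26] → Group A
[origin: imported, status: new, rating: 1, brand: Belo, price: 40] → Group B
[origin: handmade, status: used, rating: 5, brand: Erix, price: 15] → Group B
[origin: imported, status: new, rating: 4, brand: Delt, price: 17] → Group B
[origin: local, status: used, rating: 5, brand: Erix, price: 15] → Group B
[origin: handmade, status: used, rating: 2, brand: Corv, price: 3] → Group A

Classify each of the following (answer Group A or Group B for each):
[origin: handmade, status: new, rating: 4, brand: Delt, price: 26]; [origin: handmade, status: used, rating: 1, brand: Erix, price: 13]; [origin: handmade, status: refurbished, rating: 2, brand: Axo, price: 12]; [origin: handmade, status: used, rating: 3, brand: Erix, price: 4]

Group B, Group A, Group A, Group A

The classifier is using: origin is handmade AND rating ≤ 3.
[origin: handmade, status: new, rating: 4, brand: Delt, price: 26]: origin is handmade, rating = 4, lacks this property → Group B.
[origin: handmade, status: used, rating: 1, brand: Erix, price: 13]: origin is handmade, rating = 1, passes → Group A.
[origin: handmade, status: refurbished, rating: 2, brand: Axo, price: 12]: origin is handmade, rating = 2, passes → Group A.
[origin: handmade, status: used, rating: 3, brand: Erix, price: 4]: origin is handmade, rating = 3, passes → Group A.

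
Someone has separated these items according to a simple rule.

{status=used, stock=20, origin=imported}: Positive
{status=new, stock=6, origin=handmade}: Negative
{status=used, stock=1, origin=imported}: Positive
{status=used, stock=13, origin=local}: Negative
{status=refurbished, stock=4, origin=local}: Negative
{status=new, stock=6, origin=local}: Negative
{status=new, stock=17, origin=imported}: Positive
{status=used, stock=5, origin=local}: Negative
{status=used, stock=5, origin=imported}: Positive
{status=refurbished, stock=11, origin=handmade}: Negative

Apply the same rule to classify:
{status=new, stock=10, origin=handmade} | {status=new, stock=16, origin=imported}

Negative, Positive

Checking candidate rules against both groups, what survives is: origin is imported.
{status=new, stock=10, origin=handmade}: origin is handmade — does not satisfy this, so Negative. {status=new, stock=16, origin=imported}: origin is imported — qualifies, so Positive.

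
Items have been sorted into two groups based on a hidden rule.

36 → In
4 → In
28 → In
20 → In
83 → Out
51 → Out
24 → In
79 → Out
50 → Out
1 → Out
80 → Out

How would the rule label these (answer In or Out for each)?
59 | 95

The simplest hypothesis consistent with all the labels is: even AND at most 36.
59: 59 is odd, 59 > 36 — does not fit, so Out. 95: 95 is odd, 95 > 36 — does not fit, so Out.

Out, Out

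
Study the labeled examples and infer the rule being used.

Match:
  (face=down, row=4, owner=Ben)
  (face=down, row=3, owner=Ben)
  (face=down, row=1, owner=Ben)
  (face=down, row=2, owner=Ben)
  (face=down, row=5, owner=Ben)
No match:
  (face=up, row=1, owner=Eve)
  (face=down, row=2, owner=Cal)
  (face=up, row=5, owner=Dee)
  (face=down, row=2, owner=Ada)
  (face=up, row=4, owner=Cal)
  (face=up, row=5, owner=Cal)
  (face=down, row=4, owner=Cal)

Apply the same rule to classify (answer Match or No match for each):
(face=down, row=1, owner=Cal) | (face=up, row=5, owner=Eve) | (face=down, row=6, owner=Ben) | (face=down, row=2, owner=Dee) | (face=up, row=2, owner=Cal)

No match, No match, Match, No match, No match

'Match' ⟺ owner is Ben.
(face=down, row=1, owner=Cal) — owner is Cal, hence No match. (face=up, row=5, owner=Eve) — owner is Eve, hence No match. (face=down, row=6, owner=Ben) — owner is Ben, hence Match. (face=down, row=2, owner=Dee) — owner is Dee, hence No match. (face=up, row=2, owner=Cal) — owner is Cal, hence No match.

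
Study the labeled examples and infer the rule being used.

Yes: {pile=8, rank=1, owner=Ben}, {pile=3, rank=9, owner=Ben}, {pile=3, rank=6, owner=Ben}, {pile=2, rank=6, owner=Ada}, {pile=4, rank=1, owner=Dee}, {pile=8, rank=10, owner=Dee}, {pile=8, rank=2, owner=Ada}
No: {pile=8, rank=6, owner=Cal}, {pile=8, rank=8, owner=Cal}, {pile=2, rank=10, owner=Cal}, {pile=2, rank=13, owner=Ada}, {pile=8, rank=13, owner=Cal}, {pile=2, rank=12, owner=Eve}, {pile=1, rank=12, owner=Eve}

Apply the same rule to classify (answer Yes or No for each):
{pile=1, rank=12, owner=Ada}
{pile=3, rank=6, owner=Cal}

Every 'Yes' example satisfies: owner is not Cal AND rank ≤ 10. None of the 'No' examples do.
{pile=1, rank=12, owner=Ada}: owner is Ada, rank = 12, lacks this property → No. {pile=3, rank=6, owner=Cal}: owner is Cal, rank = 6, lacks this property → No.

No, No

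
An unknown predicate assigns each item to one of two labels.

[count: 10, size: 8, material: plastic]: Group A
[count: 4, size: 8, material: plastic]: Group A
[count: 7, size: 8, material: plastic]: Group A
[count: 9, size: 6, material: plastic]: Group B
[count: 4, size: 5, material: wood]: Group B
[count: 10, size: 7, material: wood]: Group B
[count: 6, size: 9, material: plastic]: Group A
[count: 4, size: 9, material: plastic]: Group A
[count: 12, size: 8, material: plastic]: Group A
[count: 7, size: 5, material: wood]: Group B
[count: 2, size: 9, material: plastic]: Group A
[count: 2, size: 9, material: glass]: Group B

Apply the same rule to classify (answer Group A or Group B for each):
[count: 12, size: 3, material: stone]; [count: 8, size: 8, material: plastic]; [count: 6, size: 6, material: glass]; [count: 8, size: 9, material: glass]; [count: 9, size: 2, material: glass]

Group B, Group A, Group B, Group B, Group B

A rule that fits every label: material is plastic AND size ≥ 7 — true of each 'Group A' example, false of each 'Group B' one.
Group B: [count: 12, size: 3, material: stone], since material is stone, size = 3. Group A: [count: 8, size: 8, material: plastic], since material is plastic, size = 8. Group B: [count: 6, size: 6, material: glass], since material is glass, size = 6. Group B: [count: 8, size: 9, material: glass], since material is glass, size = 9. Group B: [count: 9, size: 2, material: glass], since material is glass, size = 2.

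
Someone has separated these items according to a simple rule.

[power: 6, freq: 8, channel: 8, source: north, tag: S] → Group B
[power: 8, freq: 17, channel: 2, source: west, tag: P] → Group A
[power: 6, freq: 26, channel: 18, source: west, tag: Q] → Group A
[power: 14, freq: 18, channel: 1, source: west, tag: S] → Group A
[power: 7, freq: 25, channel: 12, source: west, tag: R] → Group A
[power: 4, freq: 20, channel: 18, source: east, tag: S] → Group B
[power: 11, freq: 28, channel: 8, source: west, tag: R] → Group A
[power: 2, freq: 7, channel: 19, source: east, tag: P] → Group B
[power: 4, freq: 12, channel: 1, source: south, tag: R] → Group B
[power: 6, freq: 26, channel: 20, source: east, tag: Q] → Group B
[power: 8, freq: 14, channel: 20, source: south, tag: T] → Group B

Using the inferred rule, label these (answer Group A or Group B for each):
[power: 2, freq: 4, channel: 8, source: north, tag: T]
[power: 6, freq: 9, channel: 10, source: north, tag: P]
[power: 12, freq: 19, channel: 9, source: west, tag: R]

The pattern is that an item is 'Group A' exactly when: source is west.

Group B, Group B, Group A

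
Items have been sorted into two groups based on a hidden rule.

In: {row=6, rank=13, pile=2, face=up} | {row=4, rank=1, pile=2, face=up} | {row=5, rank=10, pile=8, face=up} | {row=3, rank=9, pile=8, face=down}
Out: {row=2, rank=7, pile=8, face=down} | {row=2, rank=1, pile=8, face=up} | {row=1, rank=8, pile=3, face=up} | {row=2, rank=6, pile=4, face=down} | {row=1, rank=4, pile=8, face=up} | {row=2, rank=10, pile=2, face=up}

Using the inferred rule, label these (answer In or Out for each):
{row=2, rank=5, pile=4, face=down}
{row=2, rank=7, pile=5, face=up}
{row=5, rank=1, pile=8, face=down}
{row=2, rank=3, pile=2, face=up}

'In' ⟺ row ≥ 3.
{row=2, rank=5, pile=4, face=down}: Out (row = 2). {row=2, rank=7, pile=5, face=up}: Out (row = 2). {row=5, rank=1, pile=8, face=down}: In (row = 5). {row=2, rank=3, pile=2, face=up}: Out (row = 2).

Out, Out, In, Out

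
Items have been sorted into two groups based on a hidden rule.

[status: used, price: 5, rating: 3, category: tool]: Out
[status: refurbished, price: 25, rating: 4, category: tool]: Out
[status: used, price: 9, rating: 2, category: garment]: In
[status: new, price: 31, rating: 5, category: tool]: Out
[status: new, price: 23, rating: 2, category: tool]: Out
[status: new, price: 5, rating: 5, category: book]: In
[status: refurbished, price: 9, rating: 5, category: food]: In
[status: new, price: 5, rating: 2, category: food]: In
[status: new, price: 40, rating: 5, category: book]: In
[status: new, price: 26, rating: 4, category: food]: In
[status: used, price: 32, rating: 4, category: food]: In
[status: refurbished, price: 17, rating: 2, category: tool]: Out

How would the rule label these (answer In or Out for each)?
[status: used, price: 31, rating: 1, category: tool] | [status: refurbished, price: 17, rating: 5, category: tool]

Out, Out

All 'In' examples share one property — category is not tool — and every 'Out' example lacks it.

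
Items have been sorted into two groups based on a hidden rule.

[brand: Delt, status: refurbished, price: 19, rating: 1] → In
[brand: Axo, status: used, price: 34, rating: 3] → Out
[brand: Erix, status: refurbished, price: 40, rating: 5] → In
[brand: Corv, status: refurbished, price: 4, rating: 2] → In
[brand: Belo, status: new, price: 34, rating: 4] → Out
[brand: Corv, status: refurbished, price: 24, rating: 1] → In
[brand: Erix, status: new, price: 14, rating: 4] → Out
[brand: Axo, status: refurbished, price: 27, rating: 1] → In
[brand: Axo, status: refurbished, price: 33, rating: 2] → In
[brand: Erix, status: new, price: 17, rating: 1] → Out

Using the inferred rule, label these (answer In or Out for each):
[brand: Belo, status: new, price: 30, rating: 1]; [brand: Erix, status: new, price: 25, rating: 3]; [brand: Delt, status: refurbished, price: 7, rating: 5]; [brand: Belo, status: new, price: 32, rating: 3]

Every 'In' example satisfies: status is refurbished. None of the 'Out' examples do.
[brand: Belo, status: new, price: 30, rating: 1] → status is new → Out. [brand: Erix, status: new, price: 25, rating: 3] → status is new → Out. [brand: Delt, status: refurbished, price: 7, rating: 5] → status is refurbished → In. [brand: Belo, status: new, price: 32, rating: 3] → status is new → Out.

Out, Out, In, Out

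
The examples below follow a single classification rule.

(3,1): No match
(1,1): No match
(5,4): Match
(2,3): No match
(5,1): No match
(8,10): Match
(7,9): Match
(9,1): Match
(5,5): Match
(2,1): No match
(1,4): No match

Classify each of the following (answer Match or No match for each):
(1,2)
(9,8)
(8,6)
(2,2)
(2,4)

The classifier is using: sum ≥ 9.
(1,2): 1+2 = 3, does not pass → No match. (9,8): 9+8 = 17, passes → Match. (8,6): 8+6 = 14, passes → Match. (2,2): 2+2 = 4, does not pass → No match. (2,4): 2+4 = 6, does not pass → No match.

No match, Match, Match, No match, No match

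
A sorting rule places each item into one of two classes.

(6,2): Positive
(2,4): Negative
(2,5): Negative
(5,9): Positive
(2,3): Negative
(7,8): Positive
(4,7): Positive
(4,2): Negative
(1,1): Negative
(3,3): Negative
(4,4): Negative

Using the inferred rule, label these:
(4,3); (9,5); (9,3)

Negative, Positive, Positive

The simplest hypothesis consistent with all the labels is: max ≥ 6.
(4,3): Negative (max 4). (9,5): Positive (max 9). (9,3): Positive (max 9).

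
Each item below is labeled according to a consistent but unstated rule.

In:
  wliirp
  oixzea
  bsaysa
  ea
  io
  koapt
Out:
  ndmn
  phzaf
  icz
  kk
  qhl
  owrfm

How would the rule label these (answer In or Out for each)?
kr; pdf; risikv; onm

'In' ⟺ has ≥ 2 vowels.
kr: 0 vowels — doesn't match, so Out.
pdf: 0 vowels — doesn't match, so Out.
risikv: 2 vowels — fits, so In.
onm: 1 vowel — doesn't match, so Out.

Out, Out, In, Out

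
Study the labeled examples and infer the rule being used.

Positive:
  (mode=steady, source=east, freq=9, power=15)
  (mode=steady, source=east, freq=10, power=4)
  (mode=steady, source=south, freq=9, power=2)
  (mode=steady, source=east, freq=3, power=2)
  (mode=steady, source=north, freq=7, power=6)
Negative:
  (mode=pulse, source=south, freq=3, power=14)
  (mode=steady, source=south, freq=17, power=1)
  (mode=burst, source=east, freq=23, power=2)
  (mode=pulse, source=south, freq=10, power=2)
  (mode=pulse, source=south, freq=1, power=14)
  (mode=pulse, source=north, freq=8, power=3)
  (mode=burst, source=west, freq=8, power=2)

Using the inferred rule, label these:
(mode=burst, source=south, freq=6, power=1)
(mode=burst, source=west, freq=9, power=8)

Negative, Negative

A rule that fits every label: mode is steady AND freq ≤ 10 — true of each 'Positive' example, false of each 'Negative' one.
(mode=burst, source=south, freq=6, power=1): mode is burst, freq = 6, does not fit → Negative.
(mode=burst, source=west, freq=9, power=8): mode is burst, freq = 9, does not fit → Negative.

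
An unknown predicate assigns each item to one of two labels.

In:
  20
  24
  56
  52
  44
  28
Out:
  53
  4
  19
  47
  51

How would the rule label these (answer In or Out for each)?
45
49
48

Out, Out, In

One predicate separates the groups cleanly: even AND at least 19.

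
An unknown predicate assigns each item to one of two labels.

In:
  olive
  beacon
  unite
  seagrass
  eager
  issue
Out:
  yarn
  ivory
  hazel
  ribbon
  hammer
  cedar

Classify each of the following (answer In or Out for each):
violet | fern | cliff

In, Out, Out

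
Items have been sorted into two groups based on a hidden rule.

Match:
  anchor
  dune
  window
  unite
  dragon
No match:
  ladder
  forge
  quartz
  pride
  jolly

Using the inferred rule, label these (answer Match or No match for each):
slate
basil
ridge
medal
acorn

A rule that fits every label: contains 'n' — true of each 'Match' example, false of each 'No match' one.
No match: slate, since no 'n'.
No match: basil, since no 'n'.
No match: ridge, since no 'n'.
No match: medal, since no 'n'.
Match: acorn, since has 'n'.

No match, No match, No match, No match, Match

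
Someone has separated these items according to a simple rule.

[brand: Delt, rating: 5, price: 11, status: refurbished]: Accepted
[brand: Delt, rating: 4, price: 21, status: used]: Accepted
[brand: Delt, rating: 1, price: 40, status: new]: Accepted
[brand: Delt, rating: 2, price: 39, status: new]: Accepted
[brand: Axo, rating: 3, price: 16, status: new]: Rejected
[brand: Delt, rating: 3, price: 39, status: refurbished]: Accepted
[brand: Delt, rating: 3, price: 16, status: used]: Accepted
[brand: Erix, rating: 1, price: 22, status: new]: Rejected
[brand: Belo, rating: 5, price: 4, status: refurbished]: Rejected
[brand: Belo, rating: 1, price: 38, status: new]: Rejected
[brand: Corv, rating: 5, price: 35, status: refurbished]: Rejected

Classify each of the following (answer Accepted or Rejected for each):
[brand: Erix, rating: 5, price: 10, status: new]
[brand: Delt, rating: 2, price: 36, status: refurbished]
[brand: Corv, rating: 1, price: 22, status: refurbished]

The common property of the 'Accepted' items is: brand is Delt. No 'Rejected' item has it.
Rejected: [brand: Erix, rating: 5, price: 10, status: new], since brand is Erix. Accepted: [brand: Delt, rating: 2, price: 36, status: refurbished], since brand is Delt. Rejected: [brand: Corv, rating: 1, price: 22, status: refurbished], since brand is Corv.

Rejected, Accepted, Rejected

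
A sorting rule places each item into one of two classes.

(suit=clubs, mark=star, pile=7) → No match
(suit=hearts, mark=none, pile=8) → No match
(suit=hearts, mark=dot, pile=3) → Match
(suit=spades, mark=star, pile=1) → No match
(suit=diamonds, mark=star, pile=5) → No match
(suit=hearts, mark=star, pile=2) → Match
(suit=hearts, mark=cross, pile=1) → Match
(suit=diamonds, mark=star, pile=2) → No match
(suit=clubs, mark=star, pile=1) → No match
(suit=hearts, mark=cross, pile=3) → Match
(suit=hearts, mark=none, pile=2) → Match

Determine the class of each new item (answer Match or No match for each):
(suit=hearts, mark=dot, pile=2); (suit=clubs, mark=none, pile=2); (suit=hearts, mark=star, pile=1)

Match, No match, Match

The classifier is using: suit is hearts AND pile ≤ 3.
(suit=hearts, mark=dot, pile=2): Match (suit is hearts, pile = 2). (suit=clubs, mark=none, pile=2): No match (suit is clubs, pile = 2). (suit=hearts, mark=star, pile=1): Match (suit is hearts, pile = 1).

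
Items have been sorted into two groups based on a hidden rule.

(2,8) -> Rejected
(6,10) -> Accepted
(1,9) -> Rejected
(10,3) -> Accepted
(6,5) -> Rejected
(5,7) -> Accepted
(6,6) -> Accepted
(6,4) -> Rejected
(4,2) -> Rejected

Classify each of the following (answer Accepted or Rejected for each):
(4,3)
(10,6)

The common property of the 'Accepted' items is: sum ≥ 12. No 'Rejected' item has it.
(4,3) — 4+3 = 7, hence Rejected. (10,6) — 10+6 = 16, hence Accepted.

Rejected, Accepted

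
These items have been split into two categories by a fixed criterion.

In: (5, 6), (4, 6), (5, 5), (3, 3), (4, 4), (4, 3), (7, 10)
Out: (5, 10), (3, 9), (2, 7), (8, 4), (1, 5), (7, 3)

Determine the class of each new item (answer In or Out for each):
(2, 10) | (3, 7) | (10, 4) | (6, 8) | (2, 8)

The classifier is using: |first − second| ≤ 3.
(2, 10) → |2−10| = 8 → Out. (3, 7) → |3−7| = 4 → Out. (10, 4) → |10−4| = 6 → Out. (6, 8) → |6−8| = 2 → In. (2, 8) → |2−8| = 6 → Out.

Out, Out, Out, In, Out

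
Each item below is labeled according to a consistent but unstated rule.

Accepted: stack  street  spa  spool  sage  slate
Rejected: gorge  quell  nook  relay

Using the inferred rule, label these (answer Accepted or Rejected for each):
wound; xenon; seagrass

Rejected, Rejected, Accepted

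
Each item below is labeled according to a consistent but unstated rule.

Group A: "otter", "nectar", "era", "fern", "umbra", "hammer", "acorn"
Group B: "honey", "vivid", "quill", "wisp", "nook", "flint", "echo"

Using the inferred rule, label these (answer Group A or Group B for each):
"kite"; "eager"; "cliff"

Every 'Group A' example satisfies: contains 'r'. None of the 'Group B' examples do.
"kite" — no 'r', hence Group B. "eager" — has 'r', hence Group A. "cliff" — no 'r', hence Group B.

Group B, Group A, Group B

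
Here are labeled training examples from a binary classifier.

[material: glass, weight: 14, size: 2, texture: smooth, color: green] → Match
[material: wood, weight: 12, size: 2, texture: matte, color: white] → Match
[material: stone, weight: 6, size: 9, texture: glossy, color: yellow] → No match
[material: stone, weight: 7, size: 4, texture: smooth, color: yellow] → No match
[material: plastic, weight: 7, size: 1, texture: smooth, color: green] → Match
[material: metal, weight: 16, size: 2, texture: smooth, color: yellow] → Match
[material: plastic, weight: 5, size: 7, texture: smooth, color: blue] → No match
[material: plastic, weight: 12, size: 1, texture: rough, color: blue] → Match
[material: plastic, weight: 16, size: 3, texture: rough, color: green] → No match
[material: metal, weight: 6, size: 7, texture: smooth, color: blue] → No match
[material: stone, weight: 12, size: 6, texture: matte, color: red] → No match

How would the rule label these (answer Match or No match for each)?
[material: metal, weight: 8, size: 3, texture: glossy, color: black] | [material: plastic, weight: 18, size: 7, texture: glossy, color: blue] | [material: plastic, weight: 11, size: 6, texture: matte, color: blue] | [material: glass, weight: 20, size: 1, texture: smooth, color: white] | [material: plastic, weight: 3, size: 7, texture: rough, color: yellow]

No match, No match, No match, Match, No match

The simplest hypothesis consistent with all the labels is: size ≤ 2.
[material: metal, weight: 8, size: 3, texture: glossy, color: black]: size = 3, fails the rule → No match. [material: plastic, weight: 18, size: 7, texture: glossy, color: blue]: size = 7, fails the rule → No match. [material: plastic, weight: 11, size: 6, texture: matte, color: blue]: size = 6, fails the rule → No match. [material: glass, weight: 20, size: 1, texture: smooth, color: white]: size = 1, meets the rule → Match. [material: plastic, weight: 3, size: 7, texture: rough, color: yellow]: size = 7, fails the rule → No match.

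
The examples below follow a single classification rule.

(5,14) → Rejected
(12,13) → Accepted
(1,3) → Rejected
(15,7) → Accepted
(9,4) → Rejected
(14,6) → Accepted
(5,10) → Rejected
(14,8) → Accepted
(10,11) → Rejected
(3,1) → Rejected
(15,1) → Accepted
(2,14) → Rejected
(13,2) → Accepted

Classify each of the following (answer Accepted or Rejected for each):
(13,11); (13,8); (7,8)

Accepted, Accepted, Rejected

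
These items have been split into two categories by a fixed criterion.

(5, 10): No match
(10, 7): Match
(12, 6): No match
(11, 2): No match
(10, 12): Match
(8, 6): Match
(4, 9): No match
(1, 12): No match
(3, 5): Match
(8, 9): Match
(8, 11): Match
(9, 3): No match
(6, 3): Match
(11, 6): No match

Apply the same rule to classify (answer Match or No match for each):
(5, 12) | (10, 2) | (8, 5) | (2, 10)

No match, No match, Match, No match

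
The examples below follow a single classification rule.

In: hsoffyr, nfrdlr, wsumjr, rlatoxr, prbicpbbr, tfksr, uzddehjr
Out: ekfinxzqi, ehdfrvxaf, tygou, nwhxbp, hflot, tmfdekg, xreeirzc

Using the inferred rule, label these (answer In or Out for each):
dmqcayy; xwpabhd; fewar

Out, Out, In

Checking candidate rules against both groups, what survives is: ends with 'r'.
dmqcayy: ends with 'y', lacks this property → Out. xwpabhd: ends with 'd', lacks this property → Out. fewar: ends with 'r', matches → In.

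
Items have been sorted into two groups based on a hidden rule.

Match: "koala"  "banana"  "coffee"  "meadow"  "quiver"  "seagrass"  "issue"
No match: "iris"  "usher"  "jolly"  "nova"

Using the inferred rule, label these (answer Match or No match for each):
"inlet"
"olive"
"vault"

No match, Match, No match

'Match' ⟺ has ≥ 3 vowels.
"inlet" — 2 vowels, hence No match.
"olive" — 3 vowels, hence Match.
"vault" — 2 vowels, hence No match.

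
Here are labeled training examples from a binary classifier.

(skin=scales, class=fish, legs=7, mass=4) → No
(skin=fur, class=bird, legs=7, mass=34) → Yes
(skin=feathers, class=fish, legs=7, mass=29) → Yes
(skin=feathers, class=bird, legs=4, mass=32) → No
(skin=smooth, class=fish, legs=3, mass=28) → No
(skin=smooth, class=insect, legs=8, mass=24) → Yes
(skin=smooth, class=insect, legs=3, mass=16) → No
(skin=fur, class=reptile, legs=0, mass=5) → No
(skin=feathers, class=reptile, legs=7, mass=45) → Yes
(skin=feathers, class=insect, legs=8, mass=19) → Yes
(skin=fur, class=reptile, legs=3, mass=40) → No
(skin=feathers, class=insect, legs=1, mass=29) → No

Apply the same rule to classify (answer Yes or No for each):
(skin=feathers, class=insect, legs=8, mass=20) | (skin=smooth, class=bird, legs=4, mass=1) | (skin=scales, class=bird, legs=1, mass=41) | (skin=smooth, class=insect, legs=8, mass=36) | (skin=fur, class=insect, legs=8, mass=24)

The pattern is that an item is 'Yes' exactly when: mass ≥ 5 AND legs ≥ 7.
(skin=feathers, class=insect, legs=8, mass=20) → mass = 20, legs = 8 → Yes. (skin=smooth, class=bird, legs=4, mass=1) → mass = 1, legs = 4 → No. (skin=scales, class=bird, legs=1, mass=41) → mass = 41, legs = 1 → No. (skin=smooth, class=insect, legs=8, mass=36) → mass = 36, legs = 8 → Yes. (skin=fur, class=insect, legs=8, mass=24) → mass = 24, legs = 8 → Yes.

Yes, No, No, Yes, Yes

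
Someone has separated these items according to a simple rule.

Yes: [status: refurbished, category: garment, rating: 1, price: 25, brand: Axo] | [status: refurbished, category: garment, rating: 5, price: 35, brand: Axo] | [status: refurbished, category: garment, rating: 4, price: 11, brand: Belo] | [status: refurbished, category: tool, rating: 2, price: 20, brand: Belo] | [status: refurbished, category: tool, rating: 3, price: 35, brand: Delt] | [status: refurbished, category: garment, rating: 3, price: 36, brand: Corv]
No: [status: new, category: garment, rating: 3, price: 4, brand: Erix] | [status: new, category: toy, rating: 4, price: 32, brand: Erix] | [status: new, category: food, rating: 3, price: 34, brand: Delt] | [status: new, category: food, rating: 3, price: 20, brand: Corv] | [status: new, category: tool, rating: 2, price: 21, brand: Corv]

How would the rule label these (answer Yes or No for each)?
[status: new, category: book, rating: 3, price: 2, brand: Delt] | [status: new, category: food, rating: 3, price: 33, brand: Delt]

No, No

The simplest hypothesis consistent with all the labels is: status is refurbished.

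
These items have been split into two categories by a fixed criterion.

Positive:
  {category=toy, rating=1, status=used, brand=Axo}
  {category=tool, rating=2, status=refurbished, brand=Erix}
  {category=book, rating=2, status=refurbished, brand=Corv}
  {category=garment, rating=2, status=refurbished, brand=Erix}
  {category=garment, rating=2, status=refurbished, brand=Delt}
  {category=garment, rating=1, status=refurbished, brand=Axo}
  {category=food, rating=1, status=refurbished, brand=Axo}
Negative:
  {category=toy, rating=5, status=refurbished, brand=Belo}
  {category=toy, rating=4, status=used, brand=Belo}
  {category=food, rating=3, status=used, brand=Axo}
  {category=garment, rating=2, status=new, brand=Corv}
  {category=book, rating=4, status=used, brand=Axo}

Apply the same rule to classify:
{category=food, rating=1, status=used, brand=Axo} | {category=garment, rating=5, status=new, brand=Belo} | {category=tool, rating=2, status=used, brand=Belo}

Positive, Negative, Positive

The classifier is using: status is not new AND rating ≤ 2.
Positive: {category=food, rating=1, status=used, brand=Axo}, since status is used, rating = 1.
Negative: {category=garment, rating=5, status=new, brand=Belo}, since status is new, rating = 5.
Positive: {category=tool, rating=2, status=used, brand=Belo}, since status is used, rating = 2.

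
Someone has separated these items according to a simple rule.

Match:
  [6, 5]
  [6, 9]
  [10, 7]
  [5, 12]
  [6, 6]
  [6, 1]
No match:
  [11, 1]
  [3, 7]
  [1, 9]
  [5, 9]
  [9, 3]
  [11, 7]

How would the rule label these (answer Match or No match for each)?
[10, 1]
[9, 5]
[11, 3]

Match, No match, No match

Checking candidate rules against both groups, what survives is: product is even.
[10, 1] → 10·1 = 10 → Match. [9, 5] → 9·5 = 45 → No match. [11, 3] → 11·3 = 33 → No match.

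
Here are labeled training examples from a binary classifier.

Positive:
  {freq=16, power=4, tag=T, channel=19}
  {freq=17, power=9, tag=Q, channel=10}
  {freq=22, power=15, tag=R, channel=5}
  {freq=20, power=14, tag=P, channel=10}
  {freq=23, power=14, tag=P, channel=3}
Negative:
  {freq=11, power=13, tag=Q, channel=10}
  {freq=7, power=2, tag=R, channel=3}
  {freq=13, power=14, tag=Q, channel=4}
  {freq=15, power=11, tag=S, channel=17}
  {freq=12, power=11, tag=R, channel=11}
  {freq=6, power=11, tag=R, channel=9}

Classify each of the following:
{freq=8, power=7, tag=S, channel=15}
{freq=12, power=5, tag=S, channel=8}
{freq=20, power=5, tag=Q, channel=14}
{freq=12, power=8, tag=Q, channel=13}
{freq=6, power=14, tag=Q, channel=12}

Negative, Negative, Positive, Negative, Negative

The classifier is using: freq ≥ 16.
{freq=8, power=7, tag=S, channel=15} — freq = 8, hence Negative.
{freq=12, power=5, tag=S, channel=8} — freq = 12, hence Negative.
{freq=20, power=5, tag=Q, channel=14} — freq = 20, hence Positive.
{freq=12, power=8, tag=Q, channel=13} — freq = 12, hence Negative.
{freq=6, power=14, tag=Q, channel=12} — freq = 6, hence Negative.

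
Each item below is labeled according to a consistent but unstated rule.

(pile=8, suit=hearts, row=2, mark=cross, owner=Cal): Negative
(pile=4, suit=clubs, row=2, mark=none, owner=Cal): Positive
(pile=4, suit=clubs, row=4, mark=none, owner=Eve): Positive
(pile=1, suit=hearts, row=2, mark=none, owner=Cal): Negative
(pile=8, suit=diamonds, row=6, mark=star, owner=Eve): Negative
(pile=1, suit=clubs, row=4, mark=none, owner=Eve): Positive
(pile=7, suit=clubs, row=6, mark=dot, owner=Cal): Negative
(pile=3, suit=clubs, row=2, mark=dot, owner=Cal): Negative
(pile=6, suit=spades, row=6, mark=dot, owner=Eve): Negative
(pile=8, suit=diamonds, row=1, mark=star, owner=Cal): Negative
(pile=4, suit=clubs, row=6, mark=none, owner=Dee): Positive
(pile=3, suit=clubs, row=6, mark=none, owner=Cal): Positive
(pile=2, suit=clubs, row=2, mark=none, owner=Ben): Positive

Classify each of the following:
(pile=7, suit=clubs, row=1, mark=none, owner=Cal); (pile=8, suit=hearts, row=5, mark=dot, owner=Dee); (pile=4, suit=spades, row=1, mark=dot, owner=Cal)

Positive, Negative, Negative

Every 'Positive' example satisfies: suit is clubs AND mark is none. None of the 'Negative' examples do.
(pile=7, suit=clubs, row=1, mark=none, owner=Cal) → suit is clubs, mark is none → Positive. (pile=8, suit=hearts, row=5, mark=dot, owner=Dee) → suit is hearts, mark is dot → Negative. (pile=4, suit=spades, row=1, mark=dot, owner=Cal) → suit is spades, mark is dot → Negative.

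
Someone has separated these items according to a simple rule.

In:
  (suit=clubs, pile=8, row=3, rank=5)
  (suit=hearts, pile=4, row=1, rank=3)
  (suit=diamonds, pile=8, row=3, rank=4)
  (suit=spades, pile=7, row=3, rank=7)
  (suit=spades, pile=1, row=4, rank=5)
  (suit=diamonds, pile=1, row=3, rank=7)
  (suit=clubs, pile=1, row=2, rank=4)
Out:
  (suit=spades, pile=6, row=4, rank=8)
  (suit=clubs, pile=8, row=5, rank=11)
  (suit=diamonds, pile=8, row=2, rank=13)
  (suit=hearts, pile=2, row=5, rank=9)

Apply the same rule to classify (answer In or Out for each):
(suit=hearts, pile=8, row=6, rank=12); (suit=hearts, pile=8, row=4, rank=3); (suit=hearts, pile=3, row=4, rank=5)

Out, In, In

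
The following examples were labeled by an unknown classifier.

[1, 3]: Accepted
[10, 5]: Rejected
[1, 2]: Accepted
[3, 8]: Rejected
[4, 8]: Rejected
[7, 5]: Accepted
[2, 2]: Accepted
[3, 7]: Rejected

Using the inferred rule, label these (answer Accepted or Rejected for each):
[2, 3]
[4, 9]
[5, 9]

Accepted, Rejected, Rejected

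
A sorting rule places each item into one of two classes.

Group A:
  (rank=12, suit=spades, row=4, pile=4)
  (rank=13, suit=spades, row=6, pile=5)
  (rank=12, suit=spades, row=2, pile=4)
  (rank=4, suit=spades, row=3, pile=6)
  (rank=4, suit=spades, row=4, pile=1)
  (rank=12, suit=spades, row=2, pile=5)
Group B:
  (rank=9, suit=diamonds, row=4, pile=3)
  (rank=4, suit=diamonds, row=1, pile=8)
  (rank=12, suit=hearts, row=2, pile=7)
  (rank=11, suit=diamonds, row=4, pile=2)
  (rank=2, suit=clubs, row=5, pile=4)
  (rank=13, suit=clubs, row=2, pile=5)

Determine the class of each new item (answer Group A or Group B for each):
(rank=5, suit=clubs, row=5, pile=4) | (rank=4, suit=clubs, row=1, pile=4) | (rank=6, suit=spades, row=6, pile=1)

One predicate separates the groups cleanly: suit is spades.
(rank=5, suit=clubs, row=5, pile=4) → suit is clubs → Group B. (rank=4, suit=clubs, row=1, pile=4) → suit is clubs → Group B. (rank=6, suit=spades, row=6, pile=1) → suit is spades → Group A.

Group B, Group B, Group A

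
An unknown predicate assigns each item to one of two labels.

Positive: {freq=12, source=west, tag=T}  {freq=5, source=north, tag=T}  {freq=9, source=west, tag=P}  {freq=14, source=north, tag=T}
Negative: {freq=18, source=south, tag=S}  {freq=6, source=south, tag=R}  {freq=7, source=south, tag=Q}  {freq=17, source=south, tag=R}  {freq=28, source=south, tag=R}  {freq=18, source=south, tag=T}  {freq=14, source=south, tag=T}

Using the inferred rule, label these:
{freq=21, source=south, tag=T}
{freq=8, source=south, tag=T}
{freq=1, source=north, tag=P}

Rule: source is not south. This holds for each 'Positive' example and fails for each 'Negative' one.
{freq=21, source=south, tag=T}: source is south — fails the rule, so Negative. {freq=8, source=south, tag=T}: source is south — fails the rule, so Negative. {freq=1, source=north, tag=P}: source is north — fits, so Positive.

Negative, Negative, Positive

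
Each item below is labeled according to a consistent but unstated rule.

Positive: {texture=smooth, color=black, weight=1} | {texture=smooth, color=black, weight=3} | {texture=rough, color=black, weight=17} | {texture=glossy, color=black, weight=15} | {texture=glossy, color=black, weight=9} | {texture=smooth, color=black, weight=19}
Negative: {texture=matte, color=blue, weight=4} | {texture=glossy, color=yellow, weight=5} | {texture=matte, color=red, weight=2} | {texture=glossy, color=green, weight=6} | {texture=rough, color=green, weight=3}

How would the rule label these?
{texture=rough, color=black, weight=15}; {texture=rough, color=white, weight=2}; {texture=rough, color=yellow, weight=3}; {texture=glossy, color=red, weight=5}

The common property of the 'Positive' items is: color is black. No 'Negative' item has it.
{texture=rough, color=black, weight=15}: color is black — satisfies this, so Positive. {texture=rough, color=white, weight=2}: color is white — doesn't match, so Negative. {texture=rough, color=yellow, weight=3}: color is yellow — doesn't match, so Negative. {texture=glossy, color=red, weight=5}: color is red — doesn't match, so Negative.

Positive, Negative, Negative, Negative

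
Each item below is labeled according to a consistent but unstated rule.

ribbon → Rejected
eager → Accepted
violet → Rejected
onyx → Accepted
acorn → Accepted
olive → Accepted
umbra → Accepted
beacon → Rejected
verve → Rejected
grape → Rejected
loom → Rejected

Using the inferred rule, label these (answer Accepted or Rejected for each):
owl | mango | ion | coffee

Accepted, Rejected, Accepted, Rejected

A rule that fits every label: starts with a vowel — true of each 'Accepted' example, false of each 'Rejected' one.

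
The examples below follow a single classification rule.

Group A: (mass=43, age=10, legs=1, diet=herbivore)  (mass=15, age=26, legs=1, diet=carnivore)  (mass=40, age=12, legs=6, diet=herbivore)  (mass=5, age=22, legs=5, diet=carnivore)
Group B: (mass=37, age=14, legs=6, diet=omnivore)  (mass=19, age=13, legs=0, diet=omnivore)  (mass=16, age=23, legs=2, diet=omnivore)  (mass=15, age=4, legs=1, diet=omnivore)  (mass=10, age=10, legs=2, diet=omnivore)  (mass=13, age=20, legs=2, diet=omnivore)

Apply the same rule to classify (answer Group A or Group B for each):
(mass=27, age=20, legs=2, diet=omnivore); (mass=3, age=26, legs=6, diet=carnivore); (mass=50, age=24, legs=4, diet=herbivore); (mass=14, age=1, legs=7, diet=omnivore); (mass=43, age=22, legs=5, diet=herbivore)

Group B, Group A, Group A, Group B, Group A

Looking at the examples, the only property every 'Group A' case has and every 'Group B' case lacks is: diet is not omnivore.
(mass=27, age=20, legs=2, diet=omnivore) → diet is omnivore → Group B.
(mass=3, age=26, legs=6, diet=carnivore) → diet is carnivore → Group A.
(mass=50, age=24, legs=4, diet=herbivore) → diet is herbivore → Group A.
(mass=14, age=1, legs=7, diet=omnivore) → diet is omnivore → Group B.
(mass=43, age=22, legs=5, diet=herbivore) → diet is herbivore → Group A.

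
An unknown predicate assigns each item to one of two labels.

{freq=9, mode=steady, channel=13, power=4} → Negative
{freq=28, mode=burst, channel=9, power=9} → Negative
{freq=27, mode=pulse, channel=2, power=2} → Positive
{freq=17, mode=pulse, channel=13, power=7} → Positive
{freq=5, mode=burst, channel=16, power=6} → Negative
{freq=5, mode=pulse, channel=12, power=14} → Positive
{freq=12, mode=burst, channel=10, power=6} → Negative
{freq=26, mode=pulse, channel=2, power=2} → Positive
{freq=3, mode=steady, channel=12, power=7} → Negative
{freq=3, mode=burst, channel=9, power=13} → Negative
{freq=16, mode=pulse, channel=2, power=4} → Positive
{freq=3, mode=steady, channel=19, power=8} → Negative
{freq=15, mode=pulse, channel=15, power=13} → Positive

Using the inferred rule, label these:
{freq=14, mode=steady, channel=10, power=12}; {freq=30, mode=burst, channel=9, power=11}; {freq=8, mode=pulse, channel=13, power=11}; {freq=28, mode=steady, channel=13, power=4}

Negative, Negative, Positive, Negative

'Positive' ⟺ mode is pulse.
{freq=14, mode=steady, channel=10, power=12}: mode is steady — lacks this property, so Negative.
{freq=30, mode=burst, channel=9, power=11}: mode is burst — lacks this property, so Negative.
{freq=8, mode=pulse, channel=13, power=11}: mode is pulse — fits, so Positive.
{freq=28, mode=steady, channel=13, power=4}: mode is steady — lacks this property, so Negative.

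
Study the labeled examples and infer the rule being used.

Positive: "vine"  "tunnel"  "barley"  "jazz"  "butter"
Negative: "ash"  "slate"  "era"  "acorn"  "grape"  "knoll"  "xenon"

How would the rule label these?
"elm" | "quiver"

'Positive' ⟺ even length.
"elm" → length 3 → Negative.
"quiver" → length 6 → Positive.

Negative, Positive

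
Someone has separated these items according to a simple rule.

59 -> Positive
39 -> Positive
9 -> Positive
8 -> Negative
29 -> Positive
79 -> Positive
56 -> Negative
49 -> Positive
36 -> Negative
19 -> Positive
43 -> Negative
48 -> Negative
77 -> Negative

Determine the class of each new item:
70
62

Negative, Negative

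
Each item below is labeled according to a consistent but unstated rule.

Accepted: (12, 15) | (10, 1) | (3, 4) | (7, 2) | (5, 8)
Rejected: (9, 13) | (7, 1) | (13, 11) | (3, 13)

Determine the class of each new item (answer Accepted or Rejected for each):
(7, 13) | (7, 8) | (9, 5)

Rejected, Accepted, Rejected

The simplest hypothesis consistent with all the labels is: sum is odd.
Rejected: (7, 13), since 7+13 = 20.
Accepted: (7, 8), since 7+8 = 15.
Rejected: (9, 5), since 9+5 = 14.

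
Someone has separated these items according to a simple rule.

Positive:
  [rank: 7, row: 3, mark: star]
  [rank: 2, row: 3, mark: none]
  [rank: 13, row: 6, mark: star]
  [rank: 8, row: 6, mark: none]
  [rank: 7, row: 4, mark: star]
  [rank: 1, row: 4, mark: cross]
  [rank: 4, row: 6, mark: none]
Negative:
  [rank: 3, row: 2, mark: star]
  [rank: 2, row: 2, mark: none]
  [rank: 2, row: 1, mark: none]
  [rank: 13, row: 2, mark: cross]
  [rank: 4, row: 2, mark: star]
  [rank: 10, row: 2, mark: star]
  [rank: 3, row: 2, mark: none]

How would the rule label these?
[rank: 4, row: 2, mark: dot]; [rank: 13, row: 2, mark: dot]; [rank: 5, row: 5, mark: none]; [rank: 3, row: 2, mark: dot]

Negative, Negative, Positive, Negative

Every 'Positive' example satisfies: row ≥ 3. None of the 'Negative' examples do.
[rank: 4, row: 2, mark: dot] → row = 2 → Negative.
[rank: 13, row: 2, mark: dot] → row = 2 → Negative.
[rank: 5, row: 5, mark: none] → row = 5 → Positive.
[rank: 3, row: 2, mark: dot] → row = 2 → Negative.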